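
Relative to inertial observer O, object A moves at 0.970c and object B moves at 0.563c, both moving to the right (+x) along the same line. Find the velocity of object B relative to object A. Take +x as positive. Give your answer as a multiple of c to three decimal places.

-0.897c

β_A = 0.970, β_B = 0.563.
Transform to A's frame with the inverse velocity-addition law: u' = (u − v)/(1 − uv/c²), taking u = β_B and v = β_A.
u' = (0.563 − 0.970) / (1 − (0.970)(0.563)) = -0.4070/0.4539 = -0.8967.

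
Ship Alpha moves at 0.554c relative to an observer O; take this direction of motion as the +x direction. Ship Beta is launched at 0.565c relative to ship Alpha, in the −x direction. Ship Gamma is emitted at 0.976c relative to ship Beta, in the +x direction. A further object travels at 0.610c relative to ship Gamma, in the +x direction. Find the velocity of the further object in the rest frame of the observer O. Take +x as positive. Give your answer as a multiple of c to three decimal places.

Apply u = (u' + v)/(1 + u'v/c²) successively, working outward toward the observer O.
Start: velocity of ship Alpha relative to the observer O = 0.5540c.
Compose with ship Beta (u' = -0.565 in ship Alpha frame): u_1 = (-0.565 + 0.554) / (1 + (-0.565)·0.554) = -0.0110/0.6870 = -0.0160.
Compose with ship Gamma (u' = 0.976 in ship Beta frame): u_2 = (0.976 + (-0.016)) / (1 + 0.976·(-0.016)) = 0.9600/0.9844 = 0.9752.
Compose with the further object (u' = 0.610 in ship Gamma frame): u_3 = (0.610 + 0.975) / (1 + 0.610·0.975) = 1.5852/1.5949 = 0.9939.

+0.994c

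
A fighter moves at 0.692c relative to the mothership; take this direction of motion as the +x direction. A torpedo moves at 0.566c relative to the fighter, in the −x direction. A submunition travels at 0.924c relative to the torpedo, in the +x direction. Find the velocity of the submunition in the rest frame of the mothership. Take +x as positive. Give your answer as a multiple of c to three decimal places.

+0.949c

Apply u = (u' + v)/(1 + u'v/c²) successively, working outward toward the mothership.
Start: velocity of the fighter relative to the mothership = 0.6920c.
Compose with the torpedo (u' = -0.566 in the fighter frame): u_1 = (-0.566 + 0.692) / (1 + (-0.566)·0.692) = 0.1260/0.6083 = 0.2071.
Compose with the submunition (u' = 0.924 in the torpedo frame): u_2 = (0.924 + 0.207) / (1 + 0.924·0.207) = 1.1311/1.1914 = 0.9494.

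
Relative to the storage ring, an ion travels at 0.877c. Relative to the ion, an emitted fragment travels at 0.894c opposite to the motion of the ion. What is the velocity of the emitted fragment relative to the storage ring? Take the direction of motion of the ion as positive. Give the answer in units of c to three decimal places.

With v = 0.877 and u' = -0.894 (in units of c),
u = (u' + v)/(1 + u'v/c²):
u = (-0.894 + 0.877) / (1 + (-0.894)·0.877) = -0.0170/0.2160 = -0.0787

-0.079c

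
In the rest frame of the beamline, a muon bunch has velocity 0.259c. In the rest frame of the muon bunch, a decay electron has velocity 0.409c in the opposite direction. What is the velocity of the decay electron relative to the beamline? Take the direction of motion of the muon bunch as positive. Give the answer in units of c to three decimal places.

With v = 0.259 and u' = -0.409 (in units of c),
u = (u' + v)/(1 + u'v/c²):
u = (-0.409 + 0.259) / (1 + (-0.409)·0.259) = -0.1500/0.8941 = -0.1678

-0.168c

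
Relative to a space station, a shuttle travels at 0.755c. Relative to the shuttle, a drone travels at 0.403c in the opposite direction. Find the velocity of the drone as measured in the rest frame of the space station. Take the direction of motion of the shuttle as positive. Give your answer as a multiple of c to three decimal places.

With v = 0.755 and u' = -0.403 (in units of c),
u = (u' + v)/(1 + u'v/c²):
u = (-0.403 + 0.755) / (1 + (-0.403)·0.755) = 0.3520/0.6957 = 0.5059

+0.506c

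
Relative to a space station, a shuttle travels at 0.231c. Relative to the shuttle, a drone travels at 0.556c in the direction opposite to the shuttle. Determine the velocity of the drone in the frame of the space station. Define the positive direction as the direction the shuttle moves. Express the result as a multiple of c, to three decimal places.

-0.373c

With v = 0.231 and u' = -0.556 (in units of c),
u = (u' + v)/(1 + u'v/c²):
u = (-0.556 + 0.231) / (1 + (-0.556)·0.231) = -0.3250/0.8716 = -0.3729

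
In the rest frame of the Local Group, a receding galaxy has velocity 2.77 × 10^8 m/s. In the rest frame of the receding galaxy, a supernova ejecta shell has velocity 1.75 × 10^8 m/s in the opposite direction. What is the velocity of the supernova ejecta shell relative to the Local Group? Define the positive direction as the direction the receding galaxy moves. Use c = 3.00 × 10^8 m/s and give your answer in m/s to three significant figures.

+2.21 × 10^8 m/s

In units of c (dividing by 3.00 × 10^8 m/s): v = 0.923, u' = -0.583.
u = (u' + v)/(1 + u'v/c²):
u = (-0.583 + 0.923) / (1 + (-0.583)·0.923) = 0.3400/0.4614 = 0.7369
(Galilean addition would give +0.340c.)
Converting back: u = 0.7369 × 3.00 × 10^8 m/s.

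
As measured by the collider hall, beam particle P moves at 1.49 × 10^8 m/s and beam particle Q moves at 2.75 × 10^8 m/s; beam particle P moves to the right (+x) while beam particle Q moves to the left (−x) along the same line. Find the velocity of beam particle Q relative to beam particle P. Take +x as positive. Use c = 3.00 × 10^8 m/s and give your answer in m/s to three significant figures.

β_A = 0.497, β_B = -0.917 (dividing each by c = 3.00 × 10^8 m/s).
Transform to A's frame with the inverse velocity-addition law: u' = (u − v)/(1 − uv/c²), taking u = β_B and v = β_A.
u' = (-0.917 − 0.497) / (1 − (0.497)(-0.917)) = -1.4133/1.4553 = -0.9712.
u' = -0.9712 × 3.00 × 10^8 m/s.

-2.91 × 10^8 m/s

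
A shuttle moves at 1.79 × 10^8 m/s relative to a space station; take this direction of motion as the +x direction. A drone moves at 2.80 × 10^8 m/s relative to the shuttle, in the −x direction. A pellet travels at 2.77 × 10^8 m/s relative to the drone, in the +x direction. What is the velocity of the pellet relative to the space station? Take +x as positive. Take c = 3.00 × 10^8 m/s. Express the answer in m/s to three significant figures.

+1.64 × 10^8 m/s

Apply u = (u' + v)/(1 + u'v/c²) successively, working outward toward the space station.
(Dividing each given speed by c = 3.00 × 10^8 m/s to work in units of c.)
Start: velocity of the shuttle relative to the space station = 0.5967c.
Compose with the drone (u' = -0.933 in the shuttle frame): u_1 = (-0.933 + 0.597) / (1 + (-0.933)·0.597) = -0.3367/0.4431 = -0.7598.
Compose with the pellet (u' = 0.923 in the drone frame): u_2 = (0.923 + (-0.760)) / (1 + 0.923·(-0.760)) = 0.1636/0.2985 = 0.5480.
So u = 0.5480 × 3.00 × 10^8 m/s.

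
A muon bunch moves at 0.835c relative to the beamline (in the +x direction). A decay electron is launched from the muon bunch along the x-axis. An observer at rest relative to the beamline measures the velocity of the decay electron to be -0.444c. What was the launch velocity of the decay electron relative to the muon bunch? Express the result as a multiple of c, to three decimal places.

Invert the composition law: u' = (u − v)/(1 − uv/c²).
u' = (-0.444 − 0.835) / (1 − (-0.444)(0.835)) = -1.2790/1.3707 = -0.9331.

-0.933c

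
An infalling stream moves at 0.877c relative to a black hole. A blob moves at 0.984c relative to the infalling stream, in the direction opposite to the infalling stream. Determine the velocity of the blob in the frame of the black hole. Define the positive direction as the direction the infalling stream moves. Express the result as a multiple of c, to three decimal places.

With v = 0.877 and u' = -0.984 (in units of c),
u = (u' + v)/(1 + u'v/c²):
u = (-0.984 + 0.877) / (1 + (-0.984)·0.877) = -0.1070/0.1370 = -0.7808
(Galilean addition would give -0.107c.)

-0.781c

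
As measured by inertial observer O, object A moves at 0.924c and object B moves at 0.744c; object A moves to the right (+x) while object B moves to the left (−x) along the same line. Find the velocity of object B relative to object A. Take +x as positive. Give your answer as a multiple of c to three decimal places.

β_A = 0.924, β_B = -0.744.
Transform to A's frame with the inverse velocity-addition law: u' = (u − v)/(1 − uv/c²), taking u = β_B and v = β_A.
u' = (-0.744 − 0.924) / (1 − (0.924)(-0.744)) = -1.6680/1.6875 = -0.9885.

-0.988c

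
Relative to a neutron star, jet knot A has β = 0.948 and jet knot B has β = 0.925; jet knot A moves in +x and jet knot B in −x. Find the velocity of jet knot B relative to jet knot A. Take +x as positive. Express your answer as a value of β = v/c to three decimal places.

β_A = 0.948, β_B = -0.925.
Transform to A's frame with the inverse velocity-addition law: u' = (u − v)/(1 − uv/c²), taking u = β_B and v = β_A.
u' = (-0.925 − 0.948) / (1 − (0.948)(-0.925)) = -1.8730/1.8769 = -0.9979.

β = -0.998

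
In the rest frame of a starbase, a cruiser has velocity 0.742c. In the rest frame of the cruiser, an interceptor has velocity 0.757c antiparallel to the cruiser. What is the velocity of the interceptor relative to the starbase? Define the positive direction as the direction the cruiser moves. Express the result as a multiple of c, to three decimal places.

With v = 0.742 and u' = -0.757 (in units of c),
u = (u' + v)/(1 + u'v/c²):
u = (-0.757 + 0.742) / (1 + (-0.757)·0.742) = -0.0150/0.4383 = -0.0342

-0.034c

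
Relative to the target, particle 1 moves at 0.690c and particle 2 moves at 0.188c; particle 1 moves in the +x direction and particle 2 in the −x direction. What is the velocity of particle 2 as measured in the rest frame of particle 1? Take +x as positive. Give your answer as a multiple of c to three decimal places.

-0.777c

β_A = 0.690, β_B = -0.188.
Transform to A's frame with the inverse velocity-addition law: u' = (u − v)/(1 − uv/c²), taking u = β_B and v = β_A.
u' = (-0.188 − 0.690) / (1 − (0.690)(-0.188)) = -0.8780/1.1297 = -0.7772.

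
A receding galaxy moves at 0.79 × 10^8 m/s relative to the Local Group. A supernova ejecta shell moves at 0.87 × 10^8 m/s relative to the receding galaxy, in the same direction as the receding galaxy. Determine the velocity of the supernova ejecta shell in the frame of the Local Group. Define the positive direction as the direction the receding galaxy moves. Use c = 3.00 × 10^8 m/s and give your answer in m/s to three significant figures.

In units of c (dividing by 3.00 × 10^8 m/s): v = 0.263, u' = 0.290.
u = (u' + v)/(1 + u'v/c²):
u = (0.290 + 0.263) / (1 + 0.290·0.263) = 0.5533/1.0764 = 0.5141
Converting back: u = 0.5141 × 3.00 × 10^8 m/s.

1.54 × 10^8 m/s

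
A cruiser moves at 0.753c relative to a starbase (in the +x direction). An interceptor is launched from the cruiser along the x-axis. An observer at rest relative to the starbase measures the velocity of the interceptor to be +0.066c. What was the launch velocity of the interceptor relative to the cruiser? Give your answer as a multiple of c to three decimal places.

-0.723c

Invert the composition law: u' = (u − v)/(1 − uv/c²).
u' = (0.066 − 0.753) / (1 − (0.066)(0.753)) = -0.6870/0.9503 = -0.7229.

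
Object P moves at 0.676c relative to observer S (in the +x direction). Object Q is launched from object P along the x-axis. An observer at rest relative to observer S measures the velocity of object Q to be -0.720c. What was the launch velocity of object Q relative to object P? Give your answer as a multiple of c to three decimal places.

-0.939c

Invert the composition law: u' = (u − v)/(1 − uv/c²).
u' = (-0.720 − 0.676) / (1 − (-0.720)(0.676)) = -1.3960/1.4867 = -0.9390.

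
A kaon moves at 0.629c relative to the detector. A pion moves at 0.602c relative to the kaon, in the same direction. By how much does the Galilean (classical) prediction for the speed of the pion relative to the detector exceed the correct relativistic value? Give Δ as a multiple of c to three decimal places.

Δ = 0.338c

Galilean: u_cl = 0.602 + 0.629 = 1.2310.
Relativistic: u_rel = (0.602 + 0.629) / (1 + 0.602·0.629) = 1.2310/1.3787 = 0.8929.
Δ = 1.2310 − 0.8929 = 0.3381.
(The classical prediction exceeds c; the relativistic result does not.)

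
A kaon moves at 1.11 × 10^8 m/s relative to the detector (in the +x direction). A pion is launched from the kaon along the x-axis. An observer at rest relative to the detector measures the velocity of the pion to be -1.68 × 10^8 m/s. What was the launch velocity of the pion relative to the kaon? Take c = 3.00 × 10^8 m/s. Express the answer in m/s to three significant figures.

v = 0.370c, u = -0.560c.
Invert the composition law: u' = (u − v)/(1 − uv/c²).
u' = (-0.560 − 0.370) / (1 − (-0.560)(0.370)) = -0.9300/1.2072 = -0.7704.
u' = -0.7704 × 3.00 × 10^8 m/s.

-2.31 × 10^8 m/s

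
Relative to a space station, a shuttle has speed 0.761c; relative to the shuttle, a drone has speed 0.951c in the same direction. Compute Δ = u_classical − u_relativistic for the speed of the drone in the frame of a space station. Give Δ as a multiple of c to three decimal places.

Δ = 0.719c

Galilean: u_cl = 0.951 + 0.761 = 1.7120.
Relativistic: u_rel = (0.951 + 0.761) / (1 + 0.951·0.761) = 1.7120/1.7237 = 0.9932.
Δ = 1.7120 − 0.9932 = 0.7188.
(The classical prediction exceeds c; the relativistic result does not.)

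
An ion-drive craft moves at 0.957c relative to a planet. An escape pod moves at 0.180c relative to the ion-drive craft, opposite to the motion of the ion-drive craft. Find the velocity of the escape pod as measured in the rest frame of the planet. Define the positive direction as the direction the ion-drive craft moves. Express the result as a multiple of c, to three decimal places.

+0.939c

With v = 0.957 and u' = -0.180 (in units of c),
u = (u' + v)/(1 + u'v/c²):
u = (-0.180 + 0.957) / (1 + (-0.180)·0.957) = 0.7770/0.8277 = 0.9387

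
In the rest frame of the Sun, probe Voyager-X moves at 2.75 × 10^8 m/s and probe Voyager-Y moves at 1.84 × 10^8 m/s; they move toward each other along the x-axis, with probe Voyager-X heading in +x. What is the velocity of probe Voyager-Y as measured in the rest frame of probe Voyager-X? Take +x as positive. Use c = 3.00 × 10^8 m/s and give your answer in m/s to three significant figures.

β_A = 0.917, β_B = -0.613 (dividing each by c = 3.00 × 10^8 m/s).
Transform to A's frame with the inverse velocity-addition law: u' = (u − v)/(1 − uv/c²), taking u = β_B and v = β_A.
u' = (-0.613 − 0.917) / (1 − (0.917)(-0.613)) = -1.5300/1.5622 = -0.9794.
u' = -0.9794 × 3.00 × 10^8 m/s.

-2.94 × 10^8 m/s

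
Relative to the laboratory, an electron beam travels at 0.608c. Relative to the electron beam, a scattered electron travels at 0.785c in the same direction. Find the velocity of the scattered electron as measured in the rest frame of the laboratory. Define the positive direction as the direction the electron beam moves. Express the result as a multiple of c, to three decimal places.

With v = 0.608 and u' = 0.785 (in units of c),
u = (u' + v)/(1 + u'v/c²):
u = (0.785 + 0.608) / (1 + 0.785·0.608) = 1.3930/1.4773 = 0.9429

0.943c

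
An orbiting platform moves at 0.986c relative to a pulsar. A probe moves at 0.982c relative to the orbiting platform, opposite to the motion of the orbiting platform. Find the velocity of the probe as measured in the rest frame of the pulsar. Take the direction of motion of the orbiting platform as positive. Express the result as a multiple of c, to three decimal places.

With v = 0.986 and u' = -0.982 (in units of c),
u = (u' + v)/(1 + u'v/c²):
u = (-0.982 + 0.986) / (1 + (-0.982)·0.986) = 0.0040/0.0317 = 0.1260

+0.126c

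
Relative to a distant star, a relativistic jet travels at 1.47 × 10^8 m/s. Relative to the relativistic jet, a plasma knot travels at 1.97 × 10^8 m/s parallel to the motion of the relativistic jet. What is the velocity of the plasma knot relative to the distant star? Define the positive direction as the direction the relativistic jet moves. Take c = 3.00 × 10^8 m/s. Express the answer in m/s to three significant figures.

2.60 × 10^8 m/s

In units of c (dividing by 3.00 × 10^8 m/s): v = 0.490, u' = 0.657.
u = (u' + v)/(1 + u'v/c²):
u = (0.657 + 0.490) / (1 + 0.657·0.490) = 1.1467/1.3218 = 0.8675
Converting back: u = 0.8675 × 3.00 × 10^8 m/s.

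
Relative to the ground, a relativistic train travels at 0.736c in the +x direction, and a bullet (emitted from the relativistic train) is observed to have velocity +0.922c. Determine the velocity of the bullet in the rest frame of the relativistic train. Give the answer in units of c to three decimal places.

Invert the composition law: u' = (u − v)/(1 − uv/c²).
u' = (0.922 − 0.736) / (1 − (0.922)(0.736)) = 0.1860/0.3214 = 0.5787.

+0.579c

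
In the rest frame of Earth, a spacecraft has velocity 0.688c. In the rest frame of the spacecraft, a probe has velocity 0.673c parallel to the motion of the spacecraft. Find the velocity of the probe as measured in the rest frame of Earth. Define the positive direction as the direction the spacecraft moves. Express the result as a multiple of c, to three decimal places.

With v = 0.688 and u' = 0.673 (in units of c),
u = (u' + v)/(1 + u'v/c²):
u = (0.673 + 0.688) / (1 + 0.673·0.688) = 1.3610/1.4630 = 0.9303
(Galilean addition would give +1.361c, exceeding c.)

0.930c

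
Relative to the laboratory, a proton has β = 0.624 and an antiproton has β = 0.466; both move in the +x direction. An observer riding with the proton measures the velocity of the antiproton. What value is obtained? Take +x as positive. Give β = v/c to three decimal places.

β = -0.223

β_A = 0.624, β_B = 0.466.
Transform to A's frame with the inverse velocity-addition law: u' = (u − v)/(1 − uv/c²), taking u = β_B and v = β_A.
u' = (0.466 − 0.624) / (1 − (0.624)(0.466)) = -0.1580/0.7092 = -0.2228.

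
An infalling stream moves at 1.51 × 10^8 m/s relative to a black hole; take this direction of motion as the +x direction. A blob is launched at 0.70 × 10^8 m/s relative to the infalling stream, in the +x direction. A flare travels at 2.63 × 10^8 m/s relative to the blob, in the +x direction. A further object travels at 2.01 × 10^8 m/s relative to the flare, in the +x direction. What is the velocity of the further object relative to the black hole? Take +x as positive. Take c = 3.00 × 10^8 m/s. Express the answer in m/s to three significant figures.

2.98 × 10^8 m/s

Apply u = (u' + v)/(1 + u'v/c²) successively, working outward toward the black hole.
(Dividing each given speed by c = 3.00 × 10^8 m/s to work in units of c.)
Start: velocity of the infalling stream relative to the black hole = 0.5033c.
Compose with the blob (u' = 0.233 in the infalling stream frame): u_1 = (0.233 + 0.503) / (1 + 0.233·0.503) = 0.7367/1.1174 = 0.6592.
Compose with the flare (u' = 0.877 in the blob frame): u_2 = (0.877 + 0.659) / (1 + 0.877·0.659) = 1.5359/1.5779 = 0.9734.
Compose with the further object (u' = 0.670 in the flare frame): u_3 = (0.670 + 0.973) / (1 + 0.670·0.973) = 1.6434/1.6522 = 0.9947.
So u = 0.9947 × 3.00 × 10^8 m/s.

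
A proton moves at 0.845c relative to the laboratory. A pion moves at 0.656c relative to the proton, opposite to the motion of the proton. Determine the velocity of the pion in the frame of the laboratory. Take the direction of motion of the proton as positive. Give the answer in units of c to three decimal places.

With v = 0.845 and u' = -0.656 (in units of c),
u = (u' + v)/(1 + u'v/c²):
u = (-0.656 + 0.845) / (1 + (-0.656)·0.845) = 0.1890/0.4457 = 0.4241
(Galilean addition would give +0.189c.)

+0.424c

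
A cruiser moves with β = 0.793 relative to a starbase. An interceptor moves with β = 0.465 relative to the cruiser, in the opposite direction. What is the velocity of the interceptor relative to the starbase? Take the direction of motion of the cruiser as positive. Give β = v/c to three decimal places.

β = +0.520

With v = 0.793 and u' = -0.465 (in units of c),
u = (u' + v)/(1 + u'v/c²):
u = (-0.465 + 0.793) / (1 + (-0.465)·0.793) = 0.3280/0.6313 = 0.5196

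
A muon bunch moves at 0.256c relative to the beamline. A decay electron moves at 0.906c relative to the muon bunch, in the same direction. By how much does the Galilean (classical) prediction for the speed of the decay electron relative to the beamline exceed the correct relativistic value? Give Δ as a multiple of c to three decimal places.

Galilean: u_cl = 0.906 + 0.256 = 1.1620.
Relativistic: u_rel = (0.906 + 0.256) / (1 + 0.906·0.256) = 1.1620/1.2319 = 0.9432.
Δ = 1.1620 − 0.9432 = 0.2188.
(The classical prediction exceeds c; the relativistic result does not.)

Δ = 0.219c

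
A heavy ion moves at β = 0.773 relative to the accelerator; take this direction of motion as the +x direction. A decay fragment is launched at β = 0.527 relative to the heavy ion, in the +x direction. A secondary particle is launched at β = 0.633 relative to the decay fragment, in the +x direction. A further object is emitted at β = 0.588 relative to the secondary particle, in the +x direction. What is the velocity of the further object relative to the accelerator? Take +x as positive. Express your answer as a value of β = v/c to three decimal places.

β = 0.995

Apply u = (u' + v)/(1 + u'v/c²) successively, working outward toward the accelerator.
Start: velocity of the heavy ion relative to the accelerator = 0.7730c.
Compose with the decay fragment (u' = 0.527 in the heavy ion frame): u_1 = (0.527 + 0.773) / (1 + 0.527·0.773) = 1.3000/1.4074 = 0.9237.
Compose with the secondary particle (u' = 0.633 in the decay fragment frame): u_2 = (0.633 + 0.924) / (1 + 0.633·0.924) = 1.5567/1.5847 = 0.9823.
Compose with the further object (u' = 0.588 in the secondary particle frame): u_3 = (0.588 + 0.982) / (1 + 0.588·0.982) = 1.5703/1.5776 = 0.9954.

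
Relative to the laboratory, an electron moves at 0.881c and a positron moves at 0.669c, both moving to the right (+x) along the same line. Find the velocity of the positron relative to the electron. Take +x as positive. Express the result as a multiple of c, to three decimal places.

-0.516c

β_A = 0.881, β_B = 0.669.
Transform to A's frame with the inverse velocity-addition law: u' = (u − v)/(1 − uv/c²), taking u = β_B and v = β_A.
u' = (0.669 − 0.881) / (1 − (0.881)(0.669)) = -0.2120/0.4106 = -0.5163.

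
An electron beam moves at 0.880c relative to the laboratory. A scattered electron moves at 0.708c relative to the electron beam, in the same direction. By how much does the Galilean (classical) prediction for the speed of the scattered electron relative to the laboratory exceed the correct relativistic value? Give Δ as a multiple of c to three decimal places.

Galilean: u_cl = 0.708 + 0.880 = 1.5880.
Relativistic: u_rel = (0.708 + 0.880) / (1 + 0.708·0.880) = 1.5880/1.6230 = 0.9784.
Δ = 1.5880 − 0.9784 = 0.6096.
(The classical prediction exceeds c; the relativistic result does not.)

Δ = 0.610c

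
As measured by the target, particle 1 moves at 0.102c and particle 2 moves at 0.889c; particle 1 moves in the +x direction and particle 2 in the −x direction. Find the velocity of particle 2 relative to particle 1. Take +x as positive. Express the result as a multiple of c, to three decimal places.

-0.909c

β_A = 0.102, β_B = -0.889.
Transform to A's frame with the inverse velocity-addition law: u' = (u − v)/(1 − uv/c²), taking u = β_B and v = β_A.
u' = (-0.889 − 0.102) / (1 − (0.102)(-0.889)) = -0.9910/1.0907 = -0.9086.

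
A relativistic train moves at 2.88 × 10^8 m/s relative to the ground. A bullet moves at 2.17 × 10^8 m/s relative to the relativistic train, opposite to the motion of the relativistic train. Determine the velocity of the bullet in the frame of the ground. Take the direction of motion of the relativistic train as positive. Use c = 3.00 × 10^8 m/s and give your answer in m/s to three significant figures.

In units of c (dividing by 3.00 × 10^8 m/s): v = 0.960, u' = -0.723.
u = (u' + v)/(1 + u'v/c²):
u = (-0.723 + 0.960) / (1 + (-0.723)·0.960) = 0.2367/0.3056 = 0.7744
(Galilean addition would give +0.237c.)
Converting back: u = 0.7744 × 3.00 × 10^8 m/s.

+2.32 × 10^8 m/s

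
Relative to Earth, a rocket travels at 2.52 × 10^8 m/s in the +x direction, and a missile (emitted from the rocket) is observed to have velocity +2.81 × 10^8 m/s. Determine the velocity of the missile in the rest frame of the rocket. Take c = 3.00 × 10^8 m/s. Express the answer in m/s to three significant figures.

+1.36 × 10^8 m/s

v = 0.840c, u = 0.937c.
Invert the composition law: u' = (u − v)/(1 − uv/c²).
u' = (0.937 − 0.840) / (1 − (0.937)(0.840)) = 0.0967/0.2132 = 0.4534.
u' = 0.4534 × 3.00 × 10^8 m/s.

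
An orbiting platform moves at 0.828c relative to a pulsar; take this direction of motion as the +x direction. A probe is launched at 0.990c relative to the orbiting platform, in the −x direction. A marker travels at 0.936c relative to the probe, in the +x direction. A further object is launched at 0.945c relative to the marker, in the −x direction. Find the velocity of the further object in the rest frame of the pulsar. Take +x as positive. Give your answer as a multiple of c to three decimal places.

-0.913c

Apply u = (u' + v)/(1 + u'v/c²) successively, working outward toward the pulsar.
Start: velocity of the orbiting platform relative to the pulsar = 0.8280c.
Compose with the probe (u' = -0.990 in the orbiting platform frame): u_1 = (-0.990 + 0.828) / (1 + (-0.990)·0.828) = -0.1620/0.1803 = -0.8986.
Compose with the marker (u' = 0.936 in the probe frame): u_2 = (0.936 + (-0.899)) / (1 + 0.936·(-0.899)) = 0.0374/0.1589 = 0.2353.
Compose with the further object (u' = -0.945 in the marker frame): u_3 = (-0.945 + 0.235) / (1 + (-0.945)·0.235) = -0.7097/0.7776 = -0.9126.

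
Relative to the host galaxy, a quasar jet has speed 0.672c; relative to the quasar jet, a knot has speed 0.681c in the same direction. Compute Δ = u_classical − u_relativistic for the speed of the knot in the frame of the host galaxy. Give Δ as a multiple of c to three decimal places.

Galilean: u_cl = 0.681 + 0.672 = 1.3530.
Relativistic: u_rel = (0.681 + 0.672) / (1 + 0.681·0.672) = 1.3530/1.4576 = 0.9282.
Δ = 1.3530 − 0.9282 = 0.4248.
(The classical prediction exceeds c; the relativistic result does not.)

Δ = 0.425c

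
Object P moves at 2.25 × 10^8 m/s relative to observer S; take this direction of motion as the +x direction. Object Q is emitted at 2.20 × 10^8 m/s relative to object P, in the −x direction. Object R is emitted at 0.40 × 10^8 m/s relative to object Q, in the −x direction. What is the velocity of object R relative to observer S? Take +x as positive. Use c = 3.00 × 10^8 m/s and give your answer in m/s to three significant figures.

-2.90 × 10^7 m/s

Apply u = (u' + v)/(1 + u'v/c²) successively, working outward toward observer S.
(Dividing each given speed by c = 3.00 × 10^8 m/s to work in units of c.)
Start: velocity of object P relative to observer S = 0.7500c.
Compose with object Q (u' = -0.733 in object P frame): u_1 = (-0.733 + 0.750) / (1 + (-0.733)·0.750) = 0.0167/0.4500 = 0.0370.
Compose with object R (u' = -0.133 in object Q frame): u_2 = (-0.133 + 0.037) / (1 + (-0.133)·0.037) = -0.0963/0.9951 = -0.0968.
So u = -0.0968 × 3.00 × 10^8 m/s.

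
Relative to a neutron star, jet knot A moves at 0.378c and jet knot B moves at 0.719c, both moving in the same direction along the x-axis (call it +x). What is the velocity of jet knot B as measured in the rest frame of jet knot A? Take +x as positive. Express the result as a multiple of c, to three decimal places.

+0.468c

β_A = 0.378, β_B = 0.719.
Transform to A's frame with the inverse velocity-addition law: u' = (u − v)/(1 − uv/c²), taking u = β_B and v = β_A.
u' = (0.719 − 0.378) / (1 − (0.378)(0.719)) = 0.3410/0.7282 = 0.4683.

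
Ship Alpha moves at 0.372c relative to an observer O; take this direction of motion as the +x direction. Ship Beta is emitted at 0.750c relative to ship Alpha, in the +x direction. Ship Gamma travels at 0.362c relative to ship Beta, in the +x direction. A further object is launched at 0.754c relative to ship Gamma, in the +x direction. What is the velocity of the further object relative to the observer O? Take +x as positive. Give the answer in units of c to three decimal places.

Apply u = (u' + v)/(1 + u'v/c²) successively, working outward toward the observer O.
Start: velocity of ship Alpha relative to the observer O = 0.3720c.
Compose with ship Beta (u' = 0.750 in ship Alpha frame): u_1 = (0.750 + 0.372) / (1 + 0.750·0.372) = 1.1220/1.2790 = 0.8772.
Compose with ship Gamma (u' = 0.362 in ship Beta frame): u_2 = (0.362 + 0.877) / (1 + 0.362·0.877) = 1.2392/1.3176 = 0.9406.
Compose with the further object (u' = 0.754 in ship Gamma frame): u_3 = (0.754 + 0.941) / (1 + 0.754·0.941) = 1.6946/1.7092 = 0.9914.

0.991c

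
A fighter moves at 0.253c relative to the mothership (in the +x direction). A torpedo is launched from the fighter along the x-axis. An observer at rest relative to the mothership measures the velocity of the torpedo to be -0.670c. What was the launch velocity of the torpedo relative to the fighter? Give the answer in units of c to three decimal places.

-0.789c

Invert the composition law: u' = (u − v)/(1 − uv/c²).
u' = (-0.670 − 0.253) / (1 − (-0.670)(0.253)) = -0.9230/1.1695 = -0.7892.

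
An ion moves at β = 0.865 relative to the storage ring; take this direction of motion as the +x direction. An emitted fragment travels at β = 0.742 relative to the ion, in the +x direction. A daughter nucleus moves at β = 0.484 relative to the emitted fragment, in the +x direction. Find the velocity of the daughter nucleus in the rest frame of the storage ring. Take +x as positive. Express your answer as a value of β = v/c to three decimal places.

β = 0.993

Apply u = (u' + v)/(1 + u'v/c²) successively, working outward toward the storage ring.
Start: velocity of the ion relative to the storage ring = 0.8650c.
Compose with the emitted fragment (u' = 0.742 in the ion frame): u_1 = (0.742 + 0.865) / (1 + 0.742·0.865) = 1.6070/1.6418 = 0.9788.
Compose with the daughter nucleus (u' = 0.484 in the emitted fragment frame): u_2 = (0.484 + 0.979) / (1 + 0.484·0.979) = 1.4628/1.4737 = 0.9926.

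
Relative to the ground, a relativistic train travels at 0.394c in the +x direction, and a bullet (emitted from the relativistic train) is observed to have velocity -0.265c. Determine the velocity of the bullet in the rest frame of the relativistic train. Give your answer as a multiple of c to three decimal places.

-0.597c

Invert the composition law: u' = (u − v)/(1 − uv/c²).
u' = (-0.265 − 0.394) / (1 − (-0.265)(0.394)) = -0.6590/1.1044 = -0.5967.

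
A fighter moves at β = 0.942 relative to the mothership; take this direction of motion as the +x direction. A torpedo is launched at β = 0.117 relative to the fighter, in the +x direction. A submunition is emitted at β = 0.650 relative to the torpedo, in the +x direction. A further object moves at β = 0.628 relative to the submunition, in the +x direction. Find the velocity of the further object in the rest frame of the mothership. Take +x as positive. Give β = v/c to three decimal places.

Apply u = (u' + v)/(1 + u'v/c²) successively, working outward toward the mothership.
Start: velocity of the fighter relative to the mothership = 0.9420c.
Compose with the torpedo (u' = 0.117 in the fighter frame): u_1 = (0.117 + 0.942) / (1 + 0.117·0.942) = 1.0590/1.1102 = 0.9539.
Compose with the submunition (u' = 0.650 in the torpedo frame): u_2 = (0.650 + 0.954) / (1 + 0.650·0.954) = 1.6039/1.6200 = 0.9900.
Compose with the further object (u' = 0.628 in the submunition frame): u_3 = (0.628 + 0.990) / (1 + 0.628·0.990) = 1.6180/1.6217 = 0.9977.

β = 0.998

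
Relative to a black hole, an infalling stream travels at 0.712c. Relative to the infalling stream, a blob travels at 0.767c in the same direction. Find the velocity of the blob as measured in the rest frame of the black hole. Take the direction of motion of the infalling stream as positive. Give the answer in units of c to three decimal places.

With v = 0.712 and u' = 0.767 (in units of c),
u = (u' + v)/(1 + u'v/c²):
u = (0.767 + 0.712) / (1 + 0.767·0.712) = 1.4790/1.5461 = 0.9566
(Galilean addition would give +1.479c, exceeding c.)

0.957c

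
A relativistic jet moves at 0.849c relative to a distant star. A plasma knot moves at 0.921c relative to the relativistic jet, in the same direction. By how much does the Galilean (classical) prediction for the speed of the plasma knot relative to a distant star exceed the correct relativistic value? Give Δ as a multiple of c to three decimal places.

Δ = 0.777c

Galilean: u_cl = 0.921 + 0.849 = 1.7700.
Relativistic: u_rel = (0.921 + 0.849) / (1 + 0.921·0.849) = 1.7700/1.7819 = 0.9933.
Δ = 1.7700 − 0.9933 = 0.7767.
(The classical prediction exceeds c; the relativistic result does not.)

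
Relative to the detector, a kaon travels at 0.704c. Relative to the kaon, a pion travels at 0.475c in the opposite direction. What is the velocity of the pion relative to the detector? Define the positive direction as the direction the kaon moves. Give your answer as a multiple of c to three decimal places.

With v = 0.704 and u' = -0.475 (in units of c),
u = (u' + v)/(1 + u'v/c²):
u = (-0.475 + 0.704) / (1 + (-0.475)·0.704) = 0.2290/0.6656 = 0.3441
(Galilean addition would give +0.229c.)

+0.344c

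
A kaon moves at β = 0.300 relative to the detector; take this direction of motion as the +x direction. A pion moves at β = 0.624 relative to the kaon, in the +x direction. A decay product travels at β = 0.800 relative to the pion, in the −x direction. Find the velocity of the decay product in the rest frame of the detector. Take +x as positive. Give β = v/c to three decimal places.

β = -0.058

Apply u = (u' + v)/(1 + u'v/c²) successively, working outward toward the detector.
Start: velocity of the kaon relative to the detector = 0.3000c.
Compose with the pion (u' = 0.624 in the kaon frame): u_1 = (0.624 + 0.300) / (1 + 0.624·0.300) = 0.9240/1.1872 = 0.7783.
Compose with the decay product (u' = -0.800 in the pion frame): u_2 = (-0.800 + 0.778) / (1 + (-0.800)·0.778) = -0.0217/0.3774 = -0.0575.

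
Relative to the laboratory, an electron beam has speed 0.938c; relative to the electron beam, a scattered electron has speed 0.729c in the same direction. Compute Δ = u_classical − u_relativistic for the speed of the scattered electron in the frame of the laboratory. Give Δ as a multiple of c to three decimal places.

Δ = 0.677c

Galilean: u_cl = 0.729 + 0.938 = 1.6670.
Relativistic: u_rel = (0.729 + 0.938) / (1 + 0.729·0.938) = 1.6670/1.6838 = 0.9900.
Δ = 1.6670 − 0.9900 = 0.6770.
(The classical prediction exceeds c; the relativistic result does not.)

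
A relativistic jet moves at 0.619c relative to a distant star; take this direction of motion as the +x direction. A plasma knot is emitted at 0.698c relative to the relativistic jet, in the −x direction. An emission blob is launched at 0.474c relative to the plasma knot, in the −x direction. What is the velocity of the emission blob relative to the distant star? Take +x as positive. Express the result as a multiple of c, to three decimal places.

Apply u = (u' + v)/(1 + u'v/c²) successively, working outward toward the distant star.
Start: velocity of the relativistic jet relative to the distant star = 0.6190c.
Compose with the plasma knot (u' = -0.698 in the relativistic jet frame): u_1 = (-0.698 + 0.619) / (1 + (-0.698)·0.619) = -0.0790/0.5679 = -0.1391.
Compose with the emission blob (u' = -0.474 in the plasma knot frame): u_2 = (-0.474 + (-0.139)) / (1 + (-0.474)·(-0.139)) = -0.6131/1.0659 = -0.5752.

-0.575c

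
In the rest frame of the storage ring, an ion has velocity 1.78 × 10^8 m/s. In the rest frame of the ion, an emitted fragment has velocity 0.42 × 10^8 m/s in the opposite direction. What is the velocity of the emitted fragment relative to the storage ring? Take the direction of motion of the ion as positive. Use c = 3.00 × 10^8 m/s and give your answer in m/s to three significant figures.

In units of c (dividing by 3.00 × 10^8 m/s): v = 0.593, u' = -0.140.
u = (u' + v)/(1 + u'v/c²):
u = (-0.140 + 0.593) / (1 + (-0.140)·0.593) = 0.4533/0.9169 = 0.4944
(Galilean addition would give +0.453c.)
Converting back: u = 0.4944 × 3.00 × 10^8 m/s.

+1.48 × 10^8 m/s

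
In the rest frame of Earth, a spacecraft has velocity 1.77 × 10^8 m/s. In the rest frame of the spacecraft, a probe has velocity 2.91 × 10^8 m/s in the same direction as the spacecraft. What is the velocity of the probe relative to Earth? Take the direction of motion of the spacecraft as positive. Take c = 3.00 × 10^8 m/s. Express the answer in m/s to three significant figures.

In units of c (dividing by 3.00 × 10^8 m/s): v = 0.590, u' = 0.970.
u = (u' + v)/(1 + u'v/c²):
u = (0.970 + 0.590) / (1 + 0.970·0.590) = 1.5600/1.5723 = 0.9922
(Galilean addition would give +1.560c, exceeding c.)
Converting back: u = 0.9922 × 3.00 × 10^8 m/s.

2.98 × 10^8 m/s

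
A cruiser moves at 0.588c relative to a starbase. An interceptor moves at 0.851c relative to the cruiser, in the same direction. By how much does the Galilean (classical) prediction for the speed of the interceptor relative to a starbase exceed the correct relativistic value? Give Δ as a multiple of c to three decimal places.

Δ = 0.480c

Galilean: u_cl = 0.851 + 0.588 = 1.4390.
Relativistic: u_rel = (0.851 + 0.588) / (1 + 0.851·0.588) = 1.4390/1.5004 = 0.9591.
Δ = 1.4390 − 0.9591 = 0.4799.
(The classical prediction exceeds c; the relativistic result does not.)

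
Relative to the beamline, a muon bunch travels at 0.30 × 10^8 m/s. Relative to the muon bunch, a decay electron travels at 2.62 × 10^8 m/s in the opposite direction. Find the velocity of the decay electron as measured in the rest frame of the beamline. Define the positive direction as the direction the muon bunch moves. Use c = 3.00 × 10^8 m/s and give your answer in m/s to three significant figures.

-2.54 × 10^8 m/s

In units of c (dividing by 3.00 × 10^8 m/s): v = 0.100, u' = -0.873.
u = (u' + v)/(1 + u'v/c²):
u = (-0.873 + 0.100) / (1 + (-0.873)·0.100) = -0.7733/0.9127 = -0.8473
Converting back: u = -0.8473 × 3.00 × 10^8 m/s.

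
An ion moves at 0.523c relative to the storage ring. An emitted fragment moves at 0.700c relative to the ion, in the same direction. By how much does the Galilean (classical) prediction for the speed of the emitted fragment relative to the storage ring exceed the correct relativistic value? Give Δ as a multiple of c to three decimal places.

Galilean: u_cl = 0.700 + 0.523 = 1.2230.
Relativistic: u_rel = (0.700 + 0.523) / (1 + 0.700·0.523) = 1.2230/1.3661 = 0.8952.
Δ = 1.2230 − 0.8952 = 0.3278.
(The classical prediction exceeds c; the relativistic result does not.)

Δ = 0.328c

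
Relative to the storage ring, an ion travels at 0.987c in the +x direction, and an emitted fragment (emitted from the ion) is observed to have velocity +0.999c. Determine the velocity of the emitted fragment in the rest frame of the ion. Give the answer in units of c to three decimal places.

Invert the composition law: u' = (u − v)/(1 − uv/c²).
u' = (0.999 − 0.987) / (1 − (0.999)(0.987)) = 0.0120/0.0140 = 0.8579.

+0.858c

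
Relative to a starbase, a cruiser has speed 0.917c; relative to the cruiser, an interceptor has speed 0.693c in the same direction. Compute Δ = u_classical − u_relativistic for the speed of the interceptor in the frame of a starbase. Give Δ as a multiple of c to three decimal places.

Δ = 0.626c

Galilean: u_cl = 0.693 + 0.917 = 1.6100.
Relativistic: u_rel = (0.693 + 0.917) / (1 + 0.693·0.917) = 1.6100/1.6355 = 0.9844.
Δ = 1.6100 − 0.9844 = 0.6256.
(The classical prediction exceeds c; the relativistic result does not.)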